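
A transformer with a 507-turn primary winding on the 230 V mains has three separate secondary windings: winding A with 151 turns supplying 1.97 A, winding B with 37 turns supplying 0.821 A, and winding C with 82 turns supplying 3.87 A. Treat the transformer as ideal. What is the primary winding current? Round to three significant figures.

I_p ≈ 1.27 A

V_A = 230 × 151/507 = 68.501 V; V_B = 230 × 37/507 = 16.785 V; V_C = 230 × 82/507 = 37.199 V.
P_out = V_A I_A + V_B I_B + V_C I_C = 68.501×1.97 + 16.785×0.821 + 37.199×3.87 = 134.95 + 13.780 + 143.96 = 292.69 W.
Ideal ⇒ P_in = P_out, so I_p = P_out/V_p = 292.69/230 = 1.27 A.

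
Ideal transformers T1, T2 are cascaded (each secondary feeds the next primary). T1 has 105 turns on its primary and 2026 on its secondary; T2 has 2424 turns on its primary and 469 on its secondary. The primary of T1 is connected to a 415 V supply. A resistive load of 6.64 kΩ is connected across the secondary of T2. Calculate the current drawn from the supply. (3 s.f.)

I_supply ≈ 0.871 A

Secondary of T1: V = 415.00 × 2026/105 = 8007.5 V.
Secondary of T2: V = 8007.5 × 469/2424 = 1549.3 V.
I_load = 1549.3/6640 = 0.23333 A, so P_out = 1549.3 × 0.23333 = 361.50 W.
All ideal ⇒ P_in = P_out, so I_supply = 361.50/415 = 0.871 A.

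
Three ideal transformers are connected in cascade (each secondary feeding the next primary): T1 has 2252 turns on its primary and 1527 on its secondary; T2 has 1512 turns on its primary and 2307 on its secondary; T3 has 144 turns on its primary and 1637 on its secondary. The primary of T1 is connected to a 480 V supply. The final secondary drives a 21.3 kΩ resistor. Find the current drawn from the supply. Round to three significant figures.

Secondary of T1: V = 480.00 × 1527/2252 = 325.47 V.
Secondary of T2: V = 325.47 × 2307/1512 = 496.60 V.
Secondary of T3: V = 496.60 × 1637/144 = 5645.4 V.
I_load = 5645.4/21300 = 0.26504 A, so P_out = 5645.4 × 0.26504 = 1496.3 W.
All ideal ⇒ P_in = P_out, so I_supply = 1496.3/480 = 3.12 A.

I_supply ≈ 3.12 A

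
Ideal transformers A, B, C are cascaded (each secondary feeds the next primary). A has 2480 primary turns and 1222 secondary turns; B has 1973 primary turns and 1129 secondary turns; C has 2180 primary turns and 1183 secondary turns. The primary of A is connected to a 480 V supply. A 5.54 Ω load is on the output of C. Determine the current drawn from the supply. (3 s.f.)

I_supply ≈ 2.03 A

After A: V = 480.00 × 1222/2480 = 236.52 V.
After B: V = 236.52 × 1129/1973 = 135.34 V.
After C: V = 135.34 × 1183/2180 = 73.444 V.
I_load = 73.444/5.54 = 13.257 A, so P_out = 73.444 × 13.257 = 973.65 W.
All ideal ⇒ P_in = P_out, so I_supply = 973.65/480 = 2.03 A.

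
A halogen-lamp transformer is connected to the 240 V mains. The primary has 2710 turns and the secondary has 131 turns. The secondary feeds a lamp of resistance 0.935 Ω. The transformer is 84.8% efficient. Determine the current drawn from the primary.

I_p ≈ 0.707 A

V_s = 240 × 131/2710 = 11.601 V.
I_s = V_s/R = 11.601/0.935 = 12.408 A.
P_out = V_s I_s = 11.601 × 12.408 = 143.95 W.
P_in = P_out/η = 143.95/0.848 = 169.75 W.
I_p = P_in/V_p = 169.75/240 = 0.707 A.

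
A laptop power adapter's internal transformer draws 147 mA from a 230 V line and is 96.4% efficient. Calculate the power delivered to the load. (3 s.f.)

P_in = V_p I_p = 230 × 0.147 = 33.810 W.
P_out = η P_in = 0.964 × 33.810 = 32.6 W.

P_out ≈ 32.6 W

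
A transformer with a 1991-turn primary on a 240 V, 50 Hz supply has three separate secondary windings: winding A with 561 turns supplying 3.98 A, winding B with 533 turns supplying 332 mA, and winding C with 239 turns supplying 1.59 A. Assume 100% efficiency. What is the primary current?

I_p ≈ 1.40 A

V_A = 240 × 561/1991 = 67.624 V; V_B = 240 × 533/1991 = 64.249 V; V_C = 240 × 239/1991 = 28.810 V.
P_out = V_A I_A + V_B I_B + V_C I_C = 67.624×3.98 + 64.249×0.332 + 28.810×1.59 = 269.14 + 21.331 + 45.807 = 336.28 W.
Ideal ⇒ P_in = P_out, so I_p = P_out/V_p = 336.28/240 = 1.40 A.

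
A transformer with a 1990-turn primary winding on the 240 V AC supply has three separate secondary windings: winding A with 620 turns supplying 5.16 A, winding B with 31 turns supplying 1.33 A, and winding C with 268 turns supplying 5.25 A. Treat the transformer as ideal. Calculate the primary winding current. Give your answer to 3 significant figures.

V_A = 240 × 620/1990 = 74.774 V; V_B = 240 × 31/1990 = 3.7387 V; V_C = 240 × 268/1990 = 32.322 V.
P_out = V_A I_A + V_B I_B + V_C I_C = 74.774×5.16 + 3.7387×1.33 + 32.322×5.25 = 385.83 + 4.9725 + 169.69 = 560.49 W.
Ideal ⇒ P_in = P_out, so I_p = P_out/V_p = 560.49/240 = 2.34 A.

I_p ≈ 2.34 A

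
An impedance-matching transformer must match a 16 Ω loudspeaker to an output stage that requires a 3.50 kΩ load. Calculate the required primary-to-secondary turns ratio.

Z_p/Z_s = (N_p/N_s)², so N_p/N_s = √(3500/16) = √219 = 14.8.

N_p/N_s ≈ 14.8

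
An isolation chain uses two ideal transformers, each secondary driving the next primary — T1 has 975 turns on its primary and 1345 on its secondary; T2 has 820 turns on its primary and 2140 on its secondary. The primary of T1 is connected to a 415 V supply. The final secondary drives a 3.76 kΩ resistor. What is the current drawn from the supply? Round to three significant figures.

After T1: V = 415.00 × 1345/975 = 572.49 V.
After T2: V = 572.49 × 2140/820 = 1494.1 V.
I_load = 1494.1/3760 = 0.39735 A, so P_out = 1494.1 × 0.39735 = 593.67 W.
All ideal ⇒ P_in = P_out, so I_supply = 593.67/415 = 1.43 A.

I_supply ≈ 1.43 A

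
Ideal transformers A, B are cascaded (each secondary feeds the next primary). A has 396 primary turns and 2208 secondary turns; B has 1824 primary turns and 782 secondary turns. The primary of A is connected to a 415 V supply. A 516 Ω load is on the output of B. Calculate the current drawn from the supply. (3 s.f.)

After A: V = 415.00 × 2208/396 = 2313.9 V.
After B: V = 2313.9 × 782/1824 = 992.05 V.
I_load = 992.05/516 = 1.9226 A, so P_out = 992.05 × 1.9226 = 1907.3 W.
All ideal ⇒ P_in = P_out, so I_supply = 1907.3/415 = 4.60 A.

I_supply ≈ 4.60 A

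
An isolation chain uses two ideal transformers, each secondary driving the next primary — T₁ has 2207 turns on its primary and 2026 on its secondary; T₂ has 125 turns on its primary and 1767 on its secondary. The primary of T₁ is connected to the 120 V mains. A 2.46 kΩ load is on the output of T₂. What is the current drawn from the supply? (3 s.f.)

I_supply ≈ 8.21 A

Secondary of T₁: V = 120.00 × 2026/2207 = 110.16 V.
Secondary of T₂: V = 110.16 × 1767/125 = 1557.2 V.
I_load = 1557.2/2460 = 0.63301 A, so P_out = 1557.2 × 0.63301 = 985.72 W.
All ideal ⇒ P_in = P_out, so I_supply = 985.72/120 = 8.21 A.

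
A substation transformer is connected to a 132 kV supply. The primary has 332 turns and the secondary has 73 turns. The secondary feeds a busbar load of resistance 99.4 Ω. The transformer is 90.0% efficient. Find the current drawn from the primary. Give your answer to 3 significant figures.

V_s = 132000 × 73/332 = 29024 V.
I_s = V_s/R = 29024/99.4 = 291.99 A.
P_out = V_s I_s = 29024 × 291.99 = 8.4748×10^6 W.
P_in = P_out/η = 8.4748×10^6/0.900 = 9.4165×10^6 W.
I_p = P_in/V_p = 9.4165×10^6/132000 = 71.3 A.

I_p ≈ 71.3 A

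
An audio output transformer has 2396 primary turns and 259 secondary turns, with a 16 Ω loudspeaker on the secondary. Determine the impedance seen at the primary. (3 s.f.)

Z_p ≈ 1370 Ω

Z_p = (N_p/N_s)² × Z_s = (2396/259)² × 16 = 1370 Ω.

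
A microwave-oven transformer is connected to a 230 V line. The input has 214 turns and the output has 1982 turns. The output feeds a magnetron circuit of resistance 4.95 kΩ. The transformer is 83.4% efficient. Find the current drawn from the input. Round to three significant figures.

I_in ≈ 4.78 A

V_out = 230 × 1982/214 = 2130.2 V.
I_out = V_out/R = 2130.2/4950 = 0.43034 A.
P_out = V_out I_out = 2130.2 × 0.43034 = 916.71 W.
P_in = P_out/η = 916.71/0.834 = 1099.2 W.
I_in = P_in/V_in = 1099.2/230 = 4.78 A.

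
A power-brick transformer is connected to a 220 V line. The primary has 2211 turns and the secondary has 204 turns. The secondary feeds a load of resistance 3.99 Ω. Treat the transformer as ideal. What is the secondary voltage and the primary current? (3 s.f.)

V_s = V_p × N_s/N_p = 220 × 204/2211 = 20.299 V.
I_s = V_s/R = 20.299/3.99 = 5.0873 A.
I_p = I_s × N_s/N_p = 5.0873 × 204/2211 = 0.469 A.

V_s ≈ 20.3 V, I_p ≈ 0.469 A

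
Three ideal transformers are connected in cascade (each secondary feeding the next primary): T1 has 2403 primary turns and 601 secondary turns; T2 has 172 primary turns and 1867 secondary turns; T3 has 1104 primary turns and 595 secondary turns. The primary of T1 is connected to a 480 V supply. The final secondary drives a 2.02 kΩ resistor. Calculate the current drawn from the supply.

I_supply ≈ 0.509 A

Secondary of T1: V = 480.00 × 601/2403 = 120.05 V.
Secondary of T2: V = 120.05 × 1867/172 = 1303.1 V.
Secondary of T3: V = 1303.1 × 595/1104 = 702.30 V.
I_load = 702.30/2020 = 0.34768 A, so P_out = 702.30 × 0.34768 = 244.17 W.
All ideal ⇒ P_in = P_out, so I_supply = 244.17/480 = 0.509 A.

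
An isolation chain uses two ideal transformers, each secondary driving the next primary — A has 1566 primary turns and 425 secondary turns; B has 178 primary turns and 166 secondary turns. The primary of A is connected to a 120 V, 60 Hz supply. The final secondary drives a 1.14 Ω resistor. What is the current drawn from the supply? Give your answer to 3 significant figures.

Secondary of A: V = 120.00 × 425/1566 = 32.567 V.
Secondary of B: V = 32.567 × 166/178 = 30.372 V.
I_load = 30.372/1.14 = 26.642 A, so P_out = 30.372 × 26.642 = 809.15 W.
All ideal ⇒ P_in = P_out, so I_supply = 809.15/120 = 6.74 A.

I_supply ≈ 6.74 A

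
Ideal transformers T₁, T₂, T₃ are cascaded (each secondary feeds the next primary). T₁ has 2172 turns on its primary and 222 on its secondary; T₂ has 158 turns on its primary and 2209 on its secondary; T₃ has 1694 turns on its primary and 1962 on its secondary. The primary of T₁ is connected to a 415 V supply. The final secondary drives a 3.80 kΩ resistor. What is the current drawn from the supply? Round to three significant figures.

After T₁: V = 415.00 × 222/2172 = 42.417 V.
After T₂: V = 42.417 × 2209/158 = 593.03 V.
After T₃: V = 593.03 × 1962/1694 = 686.86 V.
I_load = 686.86/3800 = 0.18075 A, so P_out = 686.86 × 0.18075 = 124.15 W.
All ideal ⇒ P_in = P_out, so I_supply = 124.15/415 = 0.299 A.

I_supply ≈ 0.299 A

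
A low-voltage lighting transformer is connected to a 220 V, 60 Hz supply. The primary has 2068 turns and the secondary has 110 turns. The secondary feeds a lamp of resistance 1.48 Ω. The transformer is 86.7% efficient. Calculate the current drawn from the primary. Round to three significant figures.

V_s = 220 × 110/2068 = 11.702 V.
I_s = V_s/R = 11.702/1.48 = 7.9068 A.
P_out = V_s I_s = 11.702 × 7.9068 = 92.527 W.
P_in = P_out/η = 92.527/0.867 = 106.72 W.
I_p = P_in/V_p = 106.72/220 = 0.485 A.

I_p ≈ 0.485 A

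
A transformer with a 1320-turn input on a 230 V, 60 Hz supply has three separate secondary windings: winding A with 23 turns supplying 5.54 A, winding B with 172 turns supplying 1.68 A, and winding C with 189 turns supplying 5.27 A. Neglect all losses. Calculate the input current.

V_A = 230 × 23/1320 = 4.0076 V; V_B = 230 × 172/1320 = 29.970 V; V_C = 230 × 189/1320 = 32.932 V.
P_out = V_A I_A + V_B I_B + V_C I_C = 4.0076×5.54 + 29.970×1.68 + 32.932×5.27 = 22.202 + 50.349 + 173.55 = 246.10 W.
Ideal ⇒ P_in = P_out, so I_in = P_out/V_in = 246.10/230 = 1.07 A.

I_in ≈ 1.07 A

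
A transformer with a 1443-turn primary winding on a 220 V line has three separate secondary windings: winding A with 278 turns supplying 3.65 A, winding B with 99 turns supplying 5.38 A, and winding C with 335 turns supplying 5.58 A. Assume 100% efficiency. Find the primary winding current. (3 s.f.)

V_A = 220 × 278/1443 = 42.384 V; V_B = 220 × 99/1443 = 15.094 V; V_C = 220 × 335/1443 = 51.074 V.
P_out = V_A I_A + V_B I_B + V_C I_C = 42.384×3.65 + 15.094×5.38 + 51.074×5.58 = 154.70 + 81.203 + 284.99 = 520.90 W.
Ideal ⇒ P_in = P_out, so I_p = P_out/V_p = 520.90/220 = 2.37 A.

I_p ≈ 2.37 A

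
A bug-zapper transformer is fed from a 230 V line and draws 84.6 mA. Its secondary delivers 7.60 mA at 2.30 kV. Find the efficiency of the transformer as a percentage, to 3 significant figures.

η ≈ 89.8%

P_in = 230 × 0.0846 = 19.4580 W.
P_out = 2300 × 0.00760 = 17.4800 W.
η = P_out/P_in = 17.4800/19.4580 = 0.898.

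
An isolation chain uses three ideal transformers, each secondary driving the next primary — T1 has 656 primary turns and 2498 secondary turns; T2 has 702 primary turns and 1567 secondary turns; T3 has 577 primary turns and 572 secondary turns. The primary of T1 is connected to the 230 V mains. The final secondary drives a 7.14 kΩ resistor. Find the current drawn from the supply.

After T1: V = 230.00 × 2498/656 = 875.82 V.
After T2: V = 875.82 × 1567/702 = 1955.0 V.
After T3: V = 1955.0 × 572/577 = 1938.1 V.
I_load = 1938.1/7140 = 0.27144 A, so P_out = 1938.1 × 0.27144 = 526.06 W.
All ideal ⇒ P_in = P_out, so I_supply = 526.06/230 = 2.29 A.

I_supply ≈ 2.29 A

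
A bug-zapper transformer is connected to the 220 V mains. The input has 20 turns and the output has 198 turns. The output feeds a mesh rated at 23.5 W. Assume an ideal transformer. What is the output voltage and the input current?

V_out = V_in × N_out/N_in = 220 × 198/20 = 2178.0 V.
I_out = P/V_out = 23.5/2178.0 = 0.010790 A.
I_in = I_out × N_out/N_in = 0.010790 × 198/20 = 0.107 A.

V_out ≈ 2180 V, I_in ≈ 0.107 A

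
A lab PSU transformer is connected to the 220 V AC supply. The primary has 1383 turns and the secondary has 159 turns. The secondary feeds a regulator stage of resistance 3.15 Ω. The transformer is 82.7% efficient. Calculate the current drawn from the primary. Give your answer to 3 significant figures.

V_s = 220 × 159/1383 = 25.293 V.
I_s = V_s/R = 25.293/3.15 = 8.0295 A.
P_out = V_s I_s = 25.293 × 8.0295 = 203.09 W.
P_in = P_out/η = 203.09/0.827 = 245.57 W.
I_p = P_in/V_p = 245.57/220 = 1.12 A.

I_p ≈ 1.12 A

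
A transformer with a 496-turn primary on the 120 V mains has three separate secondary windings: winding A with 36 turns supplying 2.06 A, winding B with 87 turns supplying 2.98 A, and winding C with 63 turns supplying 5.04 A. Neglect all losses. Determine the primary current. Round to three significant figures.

I_p ≈ 1.31 A

V_A = 120 × 36/496 = 8.7097 V; V_B = 120 × 87/496 = 21.048 V; V_C = 120 × 63/496 = 15.242 V.
P_out = V_A I_A + V_B I_B + V_C I_C = 8.7097×2.06 + 21.048×2.98 + 15.242×5.04 = 17.942 + 62.724 + 76.819 = 157.49 W.
Ideal ⇒ P_in = P_out, so I_p = P_out/V_p = 157.49/120 = 1.31 A.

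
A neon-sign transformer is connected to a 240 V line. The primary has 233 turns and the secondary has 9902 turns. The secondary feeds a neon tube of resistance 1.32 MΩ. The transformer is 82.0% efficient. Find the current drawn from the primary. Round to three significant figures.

V_s = 240 × 9902/233 = 10199 V.
I_s = V_s/R = 10199/(1.32×10^6) = 0.0077269 A.
P_out = V_s I_s = 10199 × 0.0077269 = 78.810 W.
P_in = P_out/η = 78.810/0.820 = 96.110 W.
I_p = P_in/V_p = 96.110/240 = 0.400 A.

I_p ≈ 0.400 A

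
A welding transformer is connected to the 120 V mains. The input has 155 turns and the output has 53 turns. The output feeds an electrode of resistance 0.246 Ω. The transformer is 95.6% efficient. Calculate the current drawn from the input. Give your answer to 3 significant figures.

I_in ≈ 59.7 A

V_out = 120 × 53/155 = 41.032 V.
I_out = V_out/R = 41.032/0.246 = 166.80 A.
P_out = V_out I_out = 41.032 × 166.80 = 6844.1 W.
P_in = P_out/η = 6844.1/0.956 = 7159.1 W.
I_in = P_in/V_in = 7159.1/120 = 59.7 A.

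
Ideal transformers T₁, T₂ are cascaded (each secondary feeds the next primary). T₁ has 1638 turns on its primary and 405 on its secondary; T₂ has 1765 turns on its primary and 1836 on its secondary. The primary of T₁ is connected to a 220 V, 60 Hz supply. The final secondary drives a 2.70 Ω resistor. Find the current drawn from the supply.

After T₁: V = 220.00 × 405/1638 = 54.396 V.
After T₂: V = 54.396 × 1836/1765 = 56.584 V.
I_load = 56.584/2.70 = 20.957 A, so P_out = 56.584 × 20.957 = 1185.8 W.
All ideal ⇒ P_in = P_out, so I_supply = 1185.8/220 = 5.39 A.

I_supply ≈ 5.39 A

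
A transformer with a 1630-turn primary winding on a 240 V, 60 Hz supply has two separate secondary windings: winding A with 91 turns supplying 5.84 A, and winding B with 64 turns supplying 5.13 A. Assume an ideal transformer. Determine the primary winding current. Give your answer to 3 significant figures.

I_p ≈ 0.527 A

V_A = 240 × 91/1630 = 13.399 V; V_B = 240 × 64/1630 = 9.4233 V.
P_out = V_A I_A + V_B I_B = 13.399×5.84 + 9.4233×5.13 = 78.249 + 48.342 = 126.59 W.
Ideal ⇒ P_in = P_out, so I_p = P_out/V_p = 126.59/240 = 0.527 A.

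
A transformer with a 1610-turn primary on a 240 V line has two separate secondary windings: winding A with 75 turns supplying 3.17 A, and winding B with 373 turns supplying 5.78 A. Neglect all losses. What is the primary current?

I_p ≈ 1.49 A

V_A = 240 × 75/1610 = 11.180 V; V_B = 240 × 373/1610 = 55.602 V.
P_out = V_A I_A + V_B I_B = 11.180×3.17 + 55.602×5.78 = 35.441 + 321.38 = 356.82 W.
Ideal ⇒ P_in = P_out, so I_p = P_out/V_p = 356.82/240 = 1.49 A.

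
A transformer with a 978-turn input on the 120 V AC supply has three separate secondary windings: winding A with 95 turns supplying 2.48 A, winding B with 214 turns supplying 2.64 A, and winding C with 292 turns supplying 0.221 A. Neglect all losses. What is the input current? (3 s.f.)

I_in ≈ 0.885 A

V_A = 120 × 95/978 = 11.656 V; V_B = 120 × 214/978 = 26.258 V; V_C = 120 × 292/978 = 35.828 V.
P_out = V_A I_A + V_B I_B + V_C I_C = 11.656×2.48 + 26.258×2.64 + 35.828×0.221 = 28.908 + 69.320 + 7.9180 = 106.15 W.
Ideal ⇒ P_in = P_out, so I_in = P_out/V_in = 106.15/120 = 0.885 A.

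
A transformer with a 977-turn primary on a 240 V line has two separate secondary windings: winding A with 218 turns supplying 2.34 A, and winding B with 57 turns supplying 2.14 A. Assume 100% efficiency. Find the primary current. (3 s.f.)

I_p ≈ 0.647 A

V_A = 240 × 218/977 = 53.552 V; V_B = 240 × 57/977 = 14.002 V.
P_out = V_A I_A + V_B I_B = 53.552×2.34 + 14.002×2.14 = 125.31 + 29.964 = 155.28 W.
Ideal ⇒ P_in = P_out, so I_p = P_out/V_p = 155.28/240 = 0.647 A.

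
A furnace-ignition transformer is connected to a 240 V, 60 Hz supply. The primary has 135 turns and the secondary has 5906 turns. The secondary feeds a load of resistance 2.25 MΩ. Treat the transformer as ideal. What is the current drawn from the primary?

I_p ≈ 0.204 A

V_s = V_p × N_s/N_p = 240 × 5906/135 = 10500 V.
I_s = V_s/R = 10500/(2.25×10^6) = 0.0046665 A.
For an ideal transformer I_p N_p = I_s N_s, so I_p = 0.0046665 × 5906/135 = 0.204 A.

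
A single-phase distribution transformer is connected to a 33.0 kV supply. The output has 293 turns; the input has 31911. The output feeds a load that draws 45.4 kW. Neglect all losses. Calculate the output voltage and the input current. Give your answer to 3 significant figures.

V_out ≈ 303 V, I_in ≈ 1.38 A

V_out = V_in × N_out/N_in = 33000 × 293/31911 = 303.00 V.
I_out = P/V_out = 45400/303.00 = 149.84 A.
I_in = I_out × N_out/N_in = 149.84 × 293/31911 = 1.38 A.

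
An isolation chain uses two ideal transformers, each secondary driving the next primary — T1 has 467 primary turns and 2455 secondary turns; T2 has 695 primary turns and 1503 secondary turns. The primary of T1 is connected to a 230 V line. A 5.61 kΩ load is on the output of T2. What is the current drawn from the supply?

I_supply ≈ 5.30 A

After T1: V = 230.00 × 2455/467 = 1209.1 V.
After T2: V = 1209.1 × 1503/695 = 2614.8 V.
I_load = 2614.8/5610 = 0.46609 A, so P_out = 2614.8 × 0.46609 = 1218.7 W.
All ideal ⇒ P_in = P_out, so I_supply = 1218.7/230 = 5.30 A.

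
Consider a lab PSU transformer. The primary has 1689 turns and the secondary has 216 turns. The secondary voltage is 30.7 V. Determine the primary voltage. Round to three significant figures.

V_p/V_s = N_p/N_s, so V_p = 30.7 × 1689/216 = 240 V.

V_p ≈ 240 V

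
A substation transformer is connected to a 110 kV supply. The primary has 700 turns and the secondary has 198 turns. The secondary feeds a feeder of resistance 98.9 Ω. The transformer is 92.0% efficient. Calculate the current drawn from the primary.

I_p ≈ 96.7 A

V_s = 110000 × 198/700 = 31114 V.
I_s = V_s/R = 31114/98.9 = 314.60 A.
P_out = V_s I_s = 31114 × 314.60 = 9.7887×10^6 W.
P_in = P_out/η = 9.7887×10^6/0.920 = 1.0640×10^7 W.
I_p = P_in/V_p = 1.0640×10^7/110000 = 96.7 A.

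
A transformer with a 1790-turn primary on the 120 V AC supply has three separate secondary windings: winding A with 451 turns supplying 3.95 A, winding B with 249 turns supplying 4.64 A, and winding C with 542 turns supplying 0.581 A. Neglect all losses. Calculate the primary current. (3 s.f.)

I_p ≈ 1.82 A

V_A = 120 × 451/1790 = 30.235 V; V_B = 120 × 249/1790 = 16.693 V; V_C = 120 × 542/1790 = 36.335 V.
P_out = V_A I_A + V_B I_B + V_C I_C = 30.235×3.95 + 16.693×4.64 + 36.335×0.581 = 119.43 + 77.454 + 21.111 = 217.99 W.
Ideal ⇒ P_in = P_out, so I_p = P_out/V_p = 217.99/120 = 1.82 A.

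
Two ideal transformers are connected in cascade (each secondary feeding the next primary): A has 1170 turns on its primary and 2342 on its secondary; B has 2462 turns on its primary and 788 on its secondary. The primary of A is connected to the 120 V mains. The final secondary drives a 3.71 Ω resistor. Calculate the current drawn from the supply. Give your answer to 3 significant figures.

Secondary of A: V = 120.00 × 2342/1170 = 240.21 V.
Secondary of B: V = 240.21 × 788/2462 = 76.881 V.
I_load = 76.881/3.71 = 20.723 A, so P_out = 76.881 × 20.723 = 1593.2 W.
All ideal ⇒ P_in = P_out, so I_supply = 1593.2/120 = 13.3 A.

I_supply ≈ 13.3 A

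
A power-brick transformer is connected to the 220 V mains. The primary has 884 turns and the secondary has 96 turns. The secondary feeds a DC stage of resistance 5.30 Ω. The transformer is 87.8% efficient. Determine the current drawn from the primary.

I_p ≈ 0.558 A

V_s = 220 × 96/884 = 23.891 V.
I_s = V_s/R = 23.891/5.30 = 4.5078 A.
P_out = V_s I_s = 23.891 × 4.5078 = 107.70 W.
P_in = P_out/η = 107.70/0.878 = 122.66 W.
I_p = P_in/V_p = 122.66/220 = 0.558 A.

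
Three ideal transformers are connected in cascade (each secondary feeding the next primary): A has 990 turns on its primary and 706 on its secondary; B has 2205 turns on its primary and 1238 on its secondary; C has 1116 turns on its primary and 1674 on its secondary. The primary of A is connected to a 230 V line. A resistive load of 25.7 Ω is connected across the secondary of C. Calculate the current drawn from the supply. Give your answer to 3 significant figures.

I_supply ≈ 3.23 A

Secondary of A: V = 230.00 × 706/990 = 164.02 V.
Secondary of B: V = 164.02 × 1238/2205 = 92.089 V.
Secondary of C: V = 92.089 × 1674/1116 = 138.13 V.
I_load = 138.13/25.7 = 5.3749 A, so P_out = 138.13 × 5.3749 = 742.45 W.
All ideal ⇒ P_in = P_out, so I_supply = 742.45/230 = 3.23 A.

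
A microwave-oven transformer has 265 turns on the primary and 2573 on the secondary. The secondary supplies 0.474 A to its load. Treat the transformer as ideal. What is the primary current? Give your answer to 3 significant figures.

I_p ≈ 4.60 A

For an ideal transformer I_p/I_s = N_s/N_p, so I_p = 0.474 × 2573/265 = 4.60 A.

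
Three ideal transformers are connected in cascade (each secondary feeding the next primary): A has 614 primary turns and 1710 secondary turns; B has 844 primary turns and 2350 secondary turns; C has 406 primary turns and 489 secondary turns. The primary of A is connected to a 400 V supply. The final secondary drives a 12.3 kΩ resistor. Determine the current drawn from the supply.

After A: V = 400.00 × 1710/614 = 1114.0 V.
After B: V = 1114.0 × 2350/844 = 3101.8 V.
After C: V = 3101.8 × 489/406 = 3735.9 V.
I_load = 3735.9/12300 = 0.30373 A, so P_out = 3735.9 × 0.30373 = 1134.7 W.
All ideal ⇒ P_in = P_out, so I_supply = 1134.7/400 = 2.84 A.

I_supply ≈ 2.84 A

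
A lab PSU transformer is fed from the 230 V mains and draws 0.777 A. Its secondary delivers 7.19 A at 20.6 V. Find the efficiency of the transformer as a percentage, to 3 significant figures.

P_in = 230 × 0.777 = 178.710 W.
P_out = 20.6 × 7.19 = 148.114 W.
η = P_out/P_in = 148.114/178.710 = 0.829.

η ≈ 82.9%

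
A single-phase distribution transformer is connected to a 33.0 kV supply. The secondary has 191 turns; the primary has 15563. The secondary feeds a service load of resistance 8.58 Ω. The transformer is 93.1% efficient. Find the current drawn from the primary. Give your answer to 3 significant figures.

V_s = 33000 × 191/15563 = 405.00 V.
I_s = V_s/R = 405.00/8.58 = 47.203 A.
P_out = V_s I_s = 405.00 × 47.203 = 19117 W.
P_in = P_out/η = 19117/0.931 = 20534 W.
I_p = P_in/V_p = 20534/33000 = 0.622 A.

I_p ≈ 0.622 A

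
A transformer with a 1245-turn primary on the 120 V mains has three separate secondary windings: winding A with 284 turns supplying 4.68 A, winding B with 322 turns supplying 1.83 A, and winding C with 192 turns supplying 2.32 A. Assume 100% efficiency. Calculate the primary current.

V_A = 120 × 284/1245 = 27.373 V; V_B = 120 × 322/1245 = 31.036 V; V_C = 120 × 192/1245 = 18.506 V.
P_out = V_A I_A + V_B I_B + V_C I_C = 27.373×4.68 + 31.036×1.83 + 18.506×2.32 = 128.11 + 56.796 + 42.934 = 227.84 W.
Ideal ⇒ P_in = P_out, so I_p = P_out/V_p = 227.84/120 = 1.90 A.

I_p ≈ 1.90 A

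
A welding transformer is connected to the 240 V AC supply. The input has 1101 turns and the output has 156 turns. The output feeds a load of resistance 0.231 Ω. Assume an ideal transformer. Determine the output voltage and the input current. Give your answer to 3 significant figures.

V_out = V_in × N_out/N_in = 240 × 156/1101 = 34.005 V.
I_out = V_out/R = 34.005/0.231 = 147.21 A.
I_in = I_out × N_out/N_in = 147.21 × 156/1101 = 20.9 A.

V_out ≈ 34.0 V, I_in ≈ 20.9 A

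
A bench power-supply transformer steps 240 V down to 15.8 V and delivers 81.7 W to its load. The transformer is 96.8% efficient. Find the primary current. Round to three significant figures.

I_p ≈ 0.352 A

P_in = P_out/η = 81.7/0.968 = 84.401 W.
I_p = P_in/V_p = 84.401/240 = 0.352 A.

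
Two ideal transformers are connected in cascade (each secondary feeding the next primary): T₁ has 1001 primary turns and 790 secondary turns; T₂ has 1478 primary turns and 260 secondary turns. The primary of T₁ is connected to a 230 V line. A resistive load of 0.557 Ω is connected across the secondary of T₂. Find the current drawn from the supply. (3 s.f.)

Secondary of T₁: V = 230.00 × 790/1001 = 181.52 V.
Secondary of T₂: V = 181.52 × 260/1478 = 31.932 V.
I_load = 31.932/0.557 = 57.328 A, so P_out = 31.932 × 57.328 = 1830.6 W.
All ideal ⇒ P_in = P_out, so I_supply = 1830.6/230 = 7.96 A.

I_supply ≈ 7.96 A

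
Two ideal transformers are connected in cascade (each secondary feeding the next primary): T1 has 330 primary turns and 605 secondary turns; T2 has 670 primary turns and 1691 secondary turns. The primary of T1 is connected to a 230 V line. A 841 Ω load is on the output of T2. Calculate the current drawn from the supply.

After T1: V = 230.00 × 605/330 = 421.67 V.
After T2: V = 421.67 × 1691/670 = 1064.2 V.
I_load = 1064.2/841 = 1.2654 A, so P_out = 1064.2 × 1.2654 = 1346.7 W.
All ideal ⇒ P_in = P_out, so I_supply = 1346.7/230 = 5.86 A.

I_supply ≈ 5.86 A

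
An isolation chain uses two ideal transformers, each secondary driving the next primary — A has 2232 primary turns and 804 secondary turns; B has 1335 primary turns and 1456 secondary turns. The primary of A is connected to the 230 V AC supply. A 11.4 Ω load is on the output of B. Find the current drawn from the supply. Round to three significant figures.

I_supply ≈ 3.11 A

After A: V = 230.00 × 804/2232 = 82.849 V.
After B: V = 82.849 × 1456/1335 = 90.359 V.
I_load = 90.359/11.4 = 7.9262 A, so P_out = 90.359 × 7.9262 = 716.20 W.
All ideal ⇒ P_in = P_out, so I_supply = 716.20/230 = 3.11 A.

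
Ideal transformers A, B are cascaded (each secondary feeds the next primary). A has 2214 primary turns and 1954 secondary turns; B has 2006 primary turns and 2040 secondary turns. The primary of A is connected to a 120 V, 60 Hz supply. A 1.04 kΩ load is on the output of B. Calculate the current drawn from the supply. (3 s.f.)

I_supply ≈ 0.0929 A

After A: V = 120.00 × 1954/2214 = 105.91 V.
After B: V = 105.91 × 2040/2006 = 107.70 V.
I_load = 107.70/1040 = 0.10356 A, so P_out = 107.70 × 0.10356 = 11.154 W.
All ideal ⇒ P_in = P_out, so I_supply = 11.154/120 = 0.0929 A.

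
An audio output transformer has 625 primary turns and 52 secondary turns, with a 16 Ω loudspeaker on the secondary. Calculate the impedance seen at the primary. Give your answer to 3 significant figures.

Z_p = (N_p/N_s)² × Z_s = (625/52)² × 16 = 2310 Ω.

Z_p ≈ 2310 Ω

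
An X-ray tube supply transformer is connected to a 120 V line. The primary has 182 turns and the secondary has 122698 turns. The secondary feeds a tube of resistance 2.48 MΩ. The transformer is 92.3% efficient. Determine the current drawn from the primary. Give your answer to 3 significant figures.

V_s = 120 × 122698/182 = 80900 V.
I_s = V_s/R = 80900/(2.48×10^6) = 0.032621 A.
P_out = V_s I_s = 80900 × 0.032621 = 2639.0 W.
P_in = P_out/η = 2639.0/0.923 = 2859.2 W.
I_p = P_in/V_p = 2859.2/120 = 23.8 A.

I_p ≈ 23.8 A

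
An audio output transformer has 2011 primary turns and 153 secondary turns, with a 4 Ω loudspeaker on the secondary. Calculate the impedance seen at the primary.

Z_p = (N_p/N_s)² × Z_s = (2011/153)² × 4 = 691 Ω.

Z_p ≈ 691 Ω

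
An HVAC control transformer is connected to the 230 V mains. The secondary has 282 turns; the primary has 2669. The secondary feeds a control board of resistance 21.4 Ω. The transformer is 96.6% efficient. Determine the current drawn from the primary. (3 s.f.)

V_s = 230 × 282/2669 = 24.301 V.
I_s = V_s/R = 24.301/21.4 = 1.1356 A.
P_out = V_s I_s = 24.301 × 1.1356 = 27.596 W.
P_in = P_out/η = 27.596/0.966 = 28.567 W.
I_p = P_in/V_p = 28.567/230 = 0.124 A.

I_p ≈ 0.124 A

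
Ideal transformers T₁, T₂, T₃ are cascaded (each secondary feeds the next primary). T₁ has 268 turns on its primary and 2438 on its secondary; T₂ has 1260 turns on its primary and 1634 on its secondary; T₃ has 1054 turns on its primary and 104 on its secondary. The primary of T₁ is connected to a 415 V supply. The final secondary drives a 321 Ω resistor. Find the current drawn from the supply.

After T₁: V = 415.00 × 2438/268 = 3775.3 V.
After T₂: V = 3775.3 × 1634/1260 = 4895.9 V.
After T₃: V = 4895.9 × 104/1054 = 483.08 V.
I_load = 483.08/321 = 1.5049 A, so P_out = 483.08 × 1.5049 = 727.01 W.
All ideal ⇒ P_in = P_out, so I_supply = 727.01/415 = 1.75 A.

I_supply ≈ 1.75 A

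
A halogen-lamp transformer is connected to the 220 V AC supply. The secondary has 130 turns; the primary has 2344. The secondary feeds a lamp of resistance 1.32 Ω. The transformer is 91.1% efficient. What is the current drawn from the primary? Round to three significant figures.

I_p ≈ 0.563 A

V_s = 220 × 130/2344 = 12.201 V.
I_s = V_s/R = 12.201/1.32 = 9.2435 A.
P_out = V_s I_s = 12.201 × 9.2435 = 112.78 W.
P_in = P_out/η = 112.78/0.911 = 123.80 W.
I_p = P_in/V_p = 123.80/220 = 0.563 A.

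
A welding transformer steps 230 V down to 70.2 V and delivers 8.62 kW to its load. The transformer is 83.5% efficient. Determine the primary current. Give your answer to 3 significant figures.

I_p ≈ 44.9 A

P_in = P_out/η = 8620/0.835 = 10323 W.
I_p = P_in/V_p = 10323/230 = 44.9 A.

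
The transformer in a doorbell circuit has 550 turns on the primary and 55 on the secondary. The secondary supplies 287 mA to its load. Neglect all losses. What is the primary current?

I_p ≈ 0.0287 A

For an ideal transformer I_p/I_s = N_s/N_p, so I_p = 0.287 × 55/550 = 0.0287 A.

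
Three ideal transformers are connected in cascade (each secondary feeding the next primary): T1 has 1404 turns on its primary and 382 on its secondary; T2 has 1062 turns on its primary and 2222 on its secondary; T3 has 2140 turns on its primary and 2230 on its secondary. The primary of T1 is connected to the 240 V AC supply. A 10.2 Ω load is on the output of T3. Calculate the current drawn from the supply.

After T1: V = 240.00 × 382/1404 = 65.299 V.
After T2: V = 65.299 × 2222/1062 = 136.62 V.
After T3: V = 136.62 × 2230/2140 = 142.37 V.
I_load = 142.37/10.2 = 13.958 A, so P_out = 142.37 × 13.958 = 1987.2 W.
All ideal ⇒ P_in = P_out, so I_supply = 1987.2/240 = 8.28 A.

I_supply ≈ 8.28 A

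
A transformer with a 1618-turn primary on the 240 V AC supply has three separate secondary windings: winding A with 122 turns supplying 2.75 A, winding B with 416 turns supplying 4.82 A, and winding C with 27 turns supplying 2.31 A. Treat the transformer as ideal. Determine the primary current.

V_A = 240 × 122/1618 = 18.096 V; V_B = 240 × 416/1618 = 61.706 V; V_C = 240 × 27/1618 = 4.0049 V.
P_out = V_A I_A + V_B I_B + V_C I_C = 18.096×2.75 + 61.706×4.82 + 4.0049×2.31 = 49.765 + 297.42 + 9.2514 = 356.44 W.
Ideal ⇒ P_in = P_out, so I_p = P_out/V_p = 356.44/240 = 1.49 A.

I_p ≈ 1.49 A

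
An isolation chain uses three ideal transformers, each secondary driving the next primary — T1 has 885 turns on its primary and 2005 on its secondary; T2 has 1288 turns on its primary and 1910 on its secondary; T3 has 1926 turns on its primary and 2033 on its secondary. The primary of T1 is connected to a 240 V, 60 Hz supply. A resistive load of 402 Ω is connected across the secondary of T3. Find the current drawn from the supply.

I_supply ≈ 7.51 A

Secondary of T1: V = 240.00 × 2005/885 = 543.73 V.
Secondary of T2: V = 543.73 × 1910/1288 = 806.31 V.
Secondary of T3: V = 806.31 × 2033/1926 = 851.10 V.
I_load = 851.10/402 = 2.1172 A, so P_out = 851.10 × 2.1172 = 1801.9 W.
All ideal ⇒ P_in = P_out, so I_supply = 1801.9/240 = 7.51 A.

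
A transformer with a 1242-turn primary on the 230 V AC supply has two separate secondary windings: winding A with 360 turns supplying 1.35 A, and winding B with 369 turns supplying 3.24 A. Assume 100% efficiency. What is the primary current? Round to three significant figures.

I_p ≈ 1.35 A

V_A = 230 × 360/1242 = 66.667 V; V_B = 230 × 369/1242 = 68.333 V.
P_out = V_A I_A + V_B I_B = 66.667×1.35 + 68.333×3.24 = 90.000 + 221.40 = 311.40 W.
Ideal ⇒ P_in = P_out, so I_p = P_out/V_p = 311.40/230 = 1.35 A.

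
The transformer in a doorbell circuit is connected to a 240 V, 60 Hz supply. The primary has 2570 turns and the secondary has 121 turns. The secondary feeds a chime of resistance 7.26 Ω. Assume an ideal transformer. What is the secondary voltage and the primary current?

V_s = V_p × N_s/N_p = 240 × 121/2570 = 11.300 V.
I_s = V_s/R = 11.300/7.26 = 1.5564 A.
I_p = I_s × N_s/N_p = 1.5564 × 121/2570 = 0.0733 A.

V_s ≈ 11.3 V, I_p ≈ 0.0733 A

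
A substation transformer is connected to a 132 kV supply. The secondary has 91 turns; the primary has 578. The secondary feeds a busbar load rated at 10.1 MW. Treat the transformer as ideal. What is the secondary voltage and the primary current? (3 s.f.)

V_s ≈ 20800 V, I_p ≈ 76.5 A

V_s = V_p × N_s/N_p = 132000 × 91/578 = 20782 V.
I_s = P/V_s = 1.01×10^7/20782 = 486.00 A.
I_p = I_s × N_s/N_p = 486.00 × 91/578 = 76.5 A.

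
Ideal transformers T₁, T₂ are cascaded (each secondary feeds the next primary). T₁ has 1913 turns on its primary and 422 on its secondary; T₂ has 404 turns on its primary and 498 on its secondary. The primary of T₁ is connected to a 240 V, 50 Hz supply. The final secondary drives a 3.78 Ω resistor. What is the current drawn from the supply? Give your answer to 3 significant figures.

I_supply ≈ 4.69 A

Secondary of T₁: V = 240.00 × 422/1913 = 52.943 V.
Secondary of T₂: V = 52.943 × 498/404 = 65.261 V.
I_load = 65.261/3.78 = 17.265 A, so P_out = 65.261 × 17.265 = 1126.7 W.
All ideal ⇒ P_in = P_out, so I_supply = 1126.7/240 = 4.69 A.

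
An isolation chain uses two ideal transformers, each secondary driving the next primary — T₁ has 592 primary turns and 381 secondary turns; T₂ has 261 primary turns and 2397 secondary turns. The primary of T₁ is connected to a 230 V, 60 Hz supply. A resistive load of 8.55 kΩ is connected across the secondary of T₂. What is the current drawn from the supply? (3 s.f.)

I_supply ≈ 0.940 A

Secondary of T₁: V = 230.00 × 381/592 = 148.02 V.
Secondary of T₂: V = 148.02 × 2397/261 = 1359.4 V.
I_load = 1359.4/8550 = 0.15900 A, so P_out = 1359.4 × 0.15900 = 216.15 W.
All ideal ⇒ P_in = P_out, so I_supply = 216.15/230 = 0.940 A.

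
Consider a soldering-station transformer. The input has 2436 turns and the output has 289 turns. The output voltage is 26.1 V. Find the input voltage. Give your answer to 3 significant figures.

V_in/V_out = N_in/N_out, so V_in = 26.1 × 2436/289 = 220 V.

V_in ≈ 220 V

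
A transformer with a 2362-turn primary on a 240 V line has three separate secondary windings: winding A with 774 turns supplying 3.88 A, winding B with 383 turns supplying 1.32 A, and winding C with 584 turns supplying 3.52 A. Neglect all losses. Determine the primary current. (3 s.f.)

I_p ≈ 2.36 A

V_A = 240 × 774/2362 = 78.645 V; V_B = 240 × 383/2362 = 38.916 V; V_C = 240 × 584/2362 = 59.340 V.
P_out = V_A I_A + V_B I_B + V_C I_C = 78.645×3.88 + 38.916×1.32 + 59.340×3.52 = 305.14 + 51.369 + 208.88 = 565.39 W.
Ideal ⇒ P_in = P_out, so I_p = P_out/V_p = 565.39/240 = 2.36 A.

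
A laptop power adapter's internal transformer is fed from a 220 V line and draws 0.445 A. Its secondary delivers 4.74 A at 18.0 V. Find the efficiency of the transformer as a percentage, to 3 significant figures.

P_in = 220 × 0.445 = 97.9000 W.
P_out = 18.0 × 4.74 = 85.3200 W.
η = P_out/P_in = 85.3200/97.9000 = 0.872.

η ≈ 87.2%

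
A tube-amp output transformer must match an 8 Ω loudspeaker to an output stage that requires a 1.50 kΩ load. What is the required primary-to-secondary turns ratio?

Z_p/Z_s = (N_p/N_s)², so N_p/N_s = √(1500/8) = √188 = 13.7.

N_p/N_s ≈ 13.7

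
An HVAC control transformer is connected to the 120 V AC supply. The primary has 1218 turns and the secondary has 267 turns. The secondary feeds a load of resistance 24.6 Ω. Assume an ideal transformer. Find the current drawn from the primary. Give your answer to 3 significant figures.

I_p ≈ 0.234 A

V_s = V_p × N_s/N_p = 120 × 267/1218 = 26.305 V.
I_s = V_s/R = 26.305/24.6 = 1.0693 A.
For an ideal transformer I_p N_p = I_s N_s, so I_p = 1.0693 × 267/1218 = 0.234 A.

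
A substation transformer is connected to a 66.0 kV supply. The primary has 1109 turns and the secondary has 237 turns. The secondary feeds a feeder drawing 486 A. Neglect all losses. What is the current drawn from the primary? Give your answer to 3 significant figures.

I_p ≈ 104 A

For an ideal transformer I_p N_p = I_s N_s, so I_p = 486 × 237/1109 = 104 A.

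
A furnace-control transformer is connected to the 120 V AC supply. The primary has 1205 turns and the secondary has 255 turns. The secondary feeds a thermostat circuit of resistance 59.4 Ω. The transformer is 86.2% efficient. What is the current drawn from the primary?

V_s = 120 × 255/1205 = 25.394 V.
I_s = V_s/R = 25.394/59.4 = 0.42751 A.
P_out = V_s I_s = 25.394 × 0.42751 = 10.856 W.
P_in = P_out/η = 10.856/0.862 = 12.594 W.
I_p = P_in/V_p = 12.594/120 = 0.105 A.

I_p ≈ 0.105 A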